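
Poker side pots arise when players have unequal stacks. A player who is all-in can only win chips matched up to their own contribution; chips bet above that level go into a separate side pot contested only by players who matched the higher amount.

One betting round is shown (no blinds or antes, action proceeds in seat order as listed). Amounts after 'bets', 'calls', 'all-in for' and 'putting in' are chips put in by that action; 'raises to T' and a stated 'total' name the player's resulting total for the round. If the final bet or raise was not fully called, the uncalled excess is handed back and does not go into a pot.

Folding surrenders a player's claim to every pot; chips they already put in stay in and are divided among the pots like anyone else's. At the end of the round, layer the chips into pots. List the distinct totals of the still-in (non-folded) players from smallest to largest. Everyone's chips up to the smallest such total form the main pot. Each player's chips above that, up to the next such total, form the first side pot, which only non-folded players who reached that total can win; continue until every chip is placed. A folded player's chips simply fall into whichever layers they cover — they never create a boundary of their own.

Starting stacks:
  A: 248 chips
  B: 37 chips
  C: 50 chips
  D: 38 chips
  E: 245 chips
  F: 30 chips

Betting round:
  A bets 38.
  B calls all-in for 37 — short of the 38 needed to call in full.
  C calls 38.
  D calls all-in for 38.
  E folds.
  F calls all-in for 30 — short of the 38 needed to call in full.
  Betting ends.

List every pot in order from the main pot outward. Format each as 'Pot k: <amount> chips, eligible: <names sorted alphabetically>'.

Contributions: A=38, B=37, C=38, D=38, F=30
Folded: E
Pot levels (distinct totals of non-folded players): 30, 37, 38
Layer 1-30: 30 each from A, B, C, D, F = 30*5 = 150 chips; eligible A, B, C, D, F
Layer 31-37: 7 each from A, B, C, D = 7*4 = 28 chips; eligible A, B, C, D
Layer 38-38: 1 each from A, C, D = 1*3 = 3 chips; eligible A, C, D

Pot 1: 150 chips, eligible: A, B, C, D, F
Pot 2: 28 chips, eligible: A, B, C, D
Pot 3: 3 chips, eligible: A, C, D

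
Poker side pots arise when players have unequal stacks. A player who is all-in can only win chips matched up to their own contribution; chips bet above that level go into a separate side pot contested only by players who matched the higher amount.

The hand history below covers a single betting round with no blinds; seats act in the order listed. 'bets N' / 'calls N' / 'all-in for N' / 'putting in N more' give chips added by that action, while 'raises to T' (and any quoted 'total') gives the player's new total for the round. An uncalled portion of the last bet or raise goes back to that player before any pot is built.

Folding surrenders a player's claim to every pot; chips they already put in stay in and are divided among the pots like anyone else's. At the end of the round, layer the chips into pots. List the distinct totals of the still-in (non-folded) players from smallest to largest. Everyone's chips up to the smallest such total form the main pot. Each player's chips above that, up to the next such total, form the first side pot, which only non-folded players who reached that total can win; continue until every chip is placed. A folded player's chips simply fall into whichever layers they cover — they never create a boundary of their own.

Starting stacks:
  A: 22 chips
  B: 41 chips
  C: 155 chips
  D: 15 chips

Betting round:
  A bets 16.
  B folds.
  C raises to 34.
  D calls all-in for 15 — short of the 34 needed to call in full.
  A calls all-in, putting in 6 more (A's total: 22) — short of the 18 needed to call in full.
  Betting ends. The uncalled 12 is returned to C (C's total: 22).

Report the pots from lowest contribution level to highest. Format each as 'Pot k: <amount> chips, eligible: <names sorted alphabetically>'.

Pot 1: 45 chips, eligible: A, C, D
Pot 2: 14 chips, eligible: A, C

Derivation:
Contributions (after 12 returned to C): A=22, C=22, D=15
Folded: B
Pot levels (distinct totals of non-folded players): 15, 22
Layer 1-15: 15 each from A, C, D = 15*3 = 45 chips; eligible A, C, D
Layer 16-22: 7 each from A, C = 7*2 = 14 chips; eligible A, C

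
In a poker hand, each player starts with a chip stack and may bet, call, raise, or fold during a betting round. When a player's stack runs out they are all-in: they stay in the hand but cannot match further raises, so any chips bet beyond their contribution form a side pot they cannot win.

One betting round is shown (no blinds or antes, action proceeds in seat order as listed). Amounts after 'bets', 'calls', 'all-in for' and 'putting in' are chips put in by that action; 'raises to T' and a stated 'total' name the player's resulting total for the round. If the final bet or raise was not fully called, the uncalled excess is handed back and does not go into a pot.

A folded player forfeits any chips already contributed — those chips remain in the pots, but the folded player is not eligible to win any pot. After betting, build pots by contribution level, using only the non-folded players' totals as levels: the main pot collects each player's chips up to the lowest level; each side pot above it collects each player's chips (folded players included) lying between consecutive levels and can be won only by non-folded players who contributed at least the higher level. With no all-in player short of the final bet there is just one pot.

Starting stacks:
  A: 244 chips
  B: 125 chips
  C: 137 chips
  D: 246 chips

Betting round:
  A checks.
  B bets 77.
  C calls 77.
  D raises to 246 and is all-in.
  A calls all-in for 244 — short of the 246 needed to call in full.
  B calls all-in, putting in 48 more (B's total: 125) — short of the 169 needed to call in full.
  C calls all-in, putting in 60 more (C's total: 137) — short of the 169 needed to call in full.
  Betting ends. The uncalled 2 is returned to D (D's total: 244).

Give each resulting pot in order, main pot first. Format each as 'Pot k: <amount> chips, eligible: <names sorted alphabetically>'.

Pot 1: 500 chips, eligible: A, B, C, D
Pot 2: 36 chips, eligible: A, C, D
Pot 3: 214 chips, eligible: A, D

Derivation:
Contributions (after 2 returned to D): A=244, B=125, C=137, D=244
Pot levels (distinct totals of non-folded players): 125, 137, 244
Layer 1-125: 125 each from A, B, C, D = 125*4 = 500 chips; eligible A, B, C, D
Layer 126-137: 12 each from A, C, D = 12*3 = 36 chips; eligible A, C, D
Layer 138-244: 107 each from A, D = 107*2 = 214 chips; eligible A, D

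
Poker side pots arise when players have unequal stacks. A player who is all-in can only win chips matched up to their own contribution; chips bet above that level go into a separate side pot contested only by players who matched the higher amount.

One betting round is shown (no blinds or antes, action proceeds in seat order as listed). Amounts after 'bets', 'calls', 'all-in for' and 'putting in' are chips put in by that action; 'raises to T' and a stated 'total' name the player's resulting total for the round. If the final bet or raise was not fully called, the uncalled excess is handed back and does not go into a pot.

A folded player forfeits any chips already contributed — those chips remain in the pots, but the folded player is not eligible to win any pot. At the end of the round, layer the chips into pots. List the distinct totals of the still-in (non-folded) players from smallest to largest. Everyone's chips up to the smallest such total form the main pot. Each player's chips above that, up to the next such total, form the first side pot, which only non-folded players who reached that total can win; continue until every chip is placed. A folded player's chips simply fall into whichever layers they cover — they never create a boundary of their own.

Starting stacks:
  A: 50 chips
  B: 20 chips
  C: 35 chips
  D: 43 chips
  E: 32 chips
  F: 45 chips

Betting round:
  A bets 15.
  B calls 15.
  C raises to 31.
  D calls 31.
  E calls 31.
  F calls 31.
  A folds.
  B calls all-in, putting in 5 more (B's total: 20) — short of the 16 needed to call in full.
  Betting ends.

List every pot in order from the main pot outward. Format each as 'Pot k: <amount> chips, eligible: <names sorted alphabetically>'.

Pot 1: 115 chips, eligible: B, C, D, E, F
Pot 2: 44 chips, eligible: C, D, E, F

Derivation:
Contributions: A=15, B=20, C=31, D=31, E=31, F=31
Folded: A
Pot levels (distinct totals of non-folded players): 20, 31
Layer 1-20: A 15 + B 20 + C 20 + D 20 + E 20 + F 20 = 115 chips; eligible B, C, D, E, F
Layer 21-31: 11 each from C, D, E, F = 11*4 = 44 chips; eligible C, D, E, F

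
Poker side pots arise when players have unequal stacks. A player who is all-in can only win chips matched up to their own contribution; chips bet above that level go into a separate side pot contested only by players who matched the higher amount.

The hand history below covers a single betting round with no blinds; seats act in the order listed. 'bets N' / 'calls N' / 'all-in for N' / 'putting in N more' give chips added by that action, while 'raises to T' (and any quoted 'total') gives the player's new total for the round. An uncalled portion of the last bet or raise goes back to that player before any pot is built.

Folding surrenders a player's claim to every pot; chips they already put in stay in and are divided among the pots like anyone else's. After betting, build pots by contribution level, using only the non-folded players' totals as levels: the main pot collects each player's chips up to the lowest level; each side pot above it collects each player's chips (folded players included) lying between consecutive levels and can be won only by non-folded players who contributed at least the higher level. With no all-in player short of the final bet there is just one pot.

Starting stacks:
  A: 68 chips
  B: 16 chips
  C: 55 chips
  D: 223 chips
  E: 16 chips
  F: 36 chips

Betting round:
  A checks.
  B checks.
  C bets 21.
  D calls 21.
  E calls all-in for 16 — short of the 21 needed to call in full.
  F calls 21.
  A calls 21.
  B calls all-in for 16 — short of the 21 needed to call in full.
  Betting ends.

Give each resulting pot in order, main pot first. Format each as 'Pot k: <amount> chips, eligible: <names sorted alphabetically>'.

Contributions: A=21, B=16, C=21, D=21, E=16, F=21
Pot levels (distinct totals of non-folded players): 16, 21
Layer 1-16: 16 each from A, B, C, D, E, F = 16*6 = 96 chips; eligible A, B, C, D, E, F
Layer 17-21: 5 each from A, C, D, F = 5*4 = 20 chips; eligible A, C, D, F

Pot 1: 96 chips, eligible: A, B, C, D, E, F
Pot 2: 20 chips, eligible: A, C, D, F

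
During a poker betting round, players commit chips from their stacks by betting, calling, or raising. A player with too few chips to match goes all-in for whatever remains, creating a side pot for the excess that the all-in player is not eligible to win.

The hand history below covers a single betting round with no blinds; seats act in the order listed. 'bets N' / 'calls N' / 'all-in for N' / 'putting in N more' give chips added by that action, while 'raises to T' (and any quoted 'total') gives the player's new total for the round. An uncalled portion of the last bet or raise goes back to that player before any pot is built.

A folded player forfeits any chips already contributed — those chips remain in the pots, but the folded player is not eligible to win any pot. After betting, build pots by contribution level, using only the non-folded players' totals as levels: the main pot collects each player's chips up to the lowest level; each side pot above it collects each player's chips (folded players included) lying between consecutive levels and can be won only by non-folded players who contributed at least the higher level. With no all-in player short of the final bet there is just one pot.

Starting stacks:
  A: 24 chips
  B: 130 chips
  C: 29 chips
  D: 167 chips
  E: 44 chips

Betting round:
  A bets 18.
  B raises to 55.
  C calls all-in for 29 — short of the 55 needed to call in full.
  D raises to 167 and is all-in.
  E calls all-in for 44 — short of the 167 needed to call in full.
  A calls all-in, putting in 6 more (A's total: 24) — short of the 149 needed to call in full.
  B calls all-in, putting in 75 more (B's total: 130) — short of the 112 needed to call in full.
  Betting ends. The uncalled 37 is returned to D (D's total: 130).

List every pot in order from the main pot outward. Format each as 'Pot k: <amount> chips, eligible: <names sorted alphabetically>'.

Contributions (after 37 returned to D): A=24, B=130, C=29, D=130, E=44
Pot levels (distinct totals of non-folded players): 24, 29, 44, 130
Layer 1-24: 24 each from A, B, C, D, E = 24*5 = 120 chips; eligible A, B, C, D, E
Layer 25-29: 5 each from B, C, D, E = 5*4 = 20 chips; eligible B, C, D, E
Layer 30-44: 15 each from B, D, E = 15*3 = 45 chips; eligible B, D, E
Layer 45-130: 86 each from B, D = 86*2 = 172 chips; eligible B, D

Pot 1: 120 chips, eligible: A, B, C, D, E
Pot 2: 20 chips, eligible: B, C, D, E
Pot 3: 45 chips, eligible: B, D, E
Pot 4: 172 chips, eligible: B, D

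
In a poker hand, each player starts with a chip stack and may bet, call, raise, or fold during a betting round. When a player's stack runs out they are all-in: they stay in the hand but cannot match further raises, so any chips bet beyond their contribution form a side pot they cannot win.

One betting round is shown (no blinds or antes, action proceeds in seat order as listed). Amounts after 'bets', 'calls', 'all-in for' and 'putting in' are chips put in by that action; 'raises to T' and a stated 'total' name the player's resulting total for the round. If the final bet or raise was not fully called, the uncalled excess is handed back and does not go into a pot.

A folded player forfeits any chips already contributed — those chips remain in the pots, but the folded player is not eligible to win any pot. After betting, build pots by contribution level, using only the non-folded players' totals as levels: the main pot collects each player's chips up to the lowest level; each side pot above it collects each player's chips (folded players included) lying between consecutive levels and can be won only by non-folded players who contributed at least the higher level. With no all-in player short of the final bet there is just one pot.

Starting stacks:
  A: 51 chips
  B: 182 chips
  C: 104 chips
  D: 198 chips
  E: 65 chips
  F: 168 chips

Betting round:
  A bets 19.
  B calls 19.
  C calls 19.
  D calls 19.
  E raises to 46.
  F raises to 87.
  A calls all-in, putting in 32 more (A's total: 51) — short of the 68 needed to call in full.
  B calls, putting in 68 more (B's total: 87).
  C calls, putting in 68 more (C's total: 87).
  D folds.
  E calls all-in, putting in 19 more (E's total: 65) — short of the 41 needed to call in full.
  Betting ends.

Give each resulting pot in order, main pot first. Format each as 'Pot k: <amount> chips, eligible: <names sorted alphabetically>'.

Pot 1: 274 chips, eligible: A, B, C, E, F
Pot 2: 56 chips, eligible: B, C, E, F
Pot 3: 66 chips, eligible: B, C, F

Derivation:
Contributions: A=51, B=87, C=87, D=19, E=65, F=87
Folded: D
Pot levels (distinct totals of non-folded players): 51, 65, 87
Layer 1-51: A 51 + B 51 + C 51 + D 19 + E 51 + F 51 = 274 chips; eligible A, B, C, E, F
Layer 52-65: 14 each from B, C, E, F = 14*4 = 56 chips; eligible B, C, E, F
Layer 66-87: 22 each from B, C, F = 22*3 = 66 chips; eligible B, C, F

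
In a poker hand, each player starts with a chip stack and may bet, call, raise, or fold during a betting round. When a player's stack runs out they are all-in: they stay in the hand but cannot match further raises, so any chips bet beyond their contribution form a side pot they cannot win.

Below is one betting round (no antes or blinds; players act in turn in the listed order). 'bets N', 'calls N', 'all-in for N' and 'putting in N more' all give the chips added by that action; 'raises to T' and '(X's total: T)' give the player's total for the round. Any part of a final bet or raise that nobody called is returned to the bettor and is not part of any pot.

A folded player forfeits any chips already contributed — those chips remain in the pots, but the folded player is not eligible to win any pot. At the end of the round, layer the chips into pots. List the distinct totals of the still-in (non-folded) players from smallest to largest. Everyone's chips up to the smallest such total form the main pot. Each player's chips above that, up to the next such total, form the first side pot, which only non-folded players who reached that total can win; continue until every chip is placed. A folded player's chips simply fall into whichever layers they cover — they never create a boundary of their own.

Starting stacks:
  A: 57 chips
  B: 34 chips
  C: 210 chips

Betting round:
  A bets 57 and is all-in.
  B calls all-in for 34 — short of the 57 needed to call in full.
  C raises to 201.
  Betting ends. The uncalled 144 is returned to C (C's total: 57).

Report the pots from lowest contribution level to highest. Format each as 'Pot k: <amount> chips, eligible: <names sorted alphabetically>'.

Contributions (after 144 returned to C): A=57, B=34, C=57
Pot levels (distinct totals of non-folded players): 34, 57
Layer 1-34: 34 each from A, B, C = 34*3 = 102 chips; eligible A, B, C
Layer 35-57: 23 each from A, C = 23*2 = 46 chips; eligible A, C

Pot 1: 102 chips, eligible: A, B, C
Pot 2: 46 chips, eligible: A, C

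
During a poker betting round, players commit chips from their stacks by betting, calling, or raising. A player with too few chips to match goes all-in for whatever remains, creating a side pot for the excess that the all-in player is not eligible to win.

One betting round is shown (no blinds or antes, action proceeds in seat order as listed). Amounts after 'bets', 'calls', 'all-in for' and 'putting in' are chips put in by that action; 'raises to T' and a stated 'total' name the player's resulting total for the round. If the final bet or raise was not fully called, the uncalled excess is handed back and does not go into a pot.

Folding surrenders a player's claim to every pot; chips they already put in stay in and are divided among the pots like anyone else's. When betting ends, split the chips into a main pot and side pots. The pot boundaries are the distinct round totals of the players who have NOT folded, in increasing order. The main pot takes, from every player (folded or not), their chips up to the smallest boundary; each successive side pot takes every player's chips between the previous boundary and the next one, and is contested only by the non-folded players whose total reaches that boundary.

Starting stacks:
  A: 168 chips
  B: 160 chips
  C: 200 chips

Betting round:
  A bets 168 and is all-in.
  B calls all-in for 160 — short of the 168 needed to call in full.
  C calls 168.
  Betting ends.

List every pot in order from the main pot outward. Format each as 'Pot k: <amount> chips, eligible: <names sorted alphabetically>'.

Pot 1: 480 chips, eligible: A, B, C
Pot 2: 16 chips, eligible: A, C

Derivation:
Contributions: A=168, B=160, C=168
Pot levels (distinct totals of non-folded players): 160, 168
Layer 1-160: 160 each from A, B, C = 160*3 = 480 chips; eligible A, B, C
Layer 161-168: 8 each from A, C = 8*2 = 16 chips; eligible A, C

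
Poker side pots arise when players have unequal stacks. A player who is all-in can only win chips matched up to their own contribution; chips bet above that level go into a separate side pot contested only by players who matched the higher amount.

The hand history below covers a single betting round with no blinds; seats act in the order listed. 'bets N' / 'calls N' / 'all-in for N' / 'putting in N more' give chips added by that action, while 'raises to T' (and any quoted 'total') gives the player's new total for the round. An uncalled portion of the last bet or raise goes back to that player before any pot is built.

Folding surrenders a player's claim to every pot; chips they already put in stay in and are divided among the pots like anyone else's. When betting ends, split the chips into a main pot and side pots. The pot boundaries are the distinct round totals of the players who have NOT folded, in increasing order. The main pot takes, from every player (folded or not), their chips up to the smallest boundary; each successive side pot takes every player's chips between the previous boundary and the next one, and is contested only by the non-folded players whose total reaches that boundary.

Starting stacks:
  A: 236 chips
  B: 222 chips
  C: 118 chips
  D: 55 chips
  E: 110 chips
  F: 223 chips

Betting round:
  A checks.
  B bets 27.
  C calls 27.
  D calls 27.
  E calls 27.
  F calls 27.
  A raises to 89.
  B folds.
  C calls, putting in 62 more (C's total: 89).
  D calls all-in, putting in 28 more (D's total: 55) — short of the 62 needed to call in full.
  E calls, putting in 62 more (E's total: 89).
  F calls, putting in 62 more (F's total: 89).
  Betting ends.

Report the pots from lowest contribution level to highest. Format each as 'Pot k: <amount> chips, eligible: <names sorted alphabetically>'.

Contributions: A=89, B=27, C=89, D=55, E=89, F=89
Folded: B
Pot levels (distinct totals of non-folded players): 55, 89
Layer 1-55: A 55 + B 27 + C 55 + D 55 + E 55 + F 55 = 302 chips; eligible A, C, D, E, F
Layer 56-89: 34 each from A, C, E, F = 34*4 = 136 chips; eligible A, C, E, F

Pot 1: 302 chips, eligible: A, C, D, E, F
Pot 2: 136 chips, eligible: A, C, E, F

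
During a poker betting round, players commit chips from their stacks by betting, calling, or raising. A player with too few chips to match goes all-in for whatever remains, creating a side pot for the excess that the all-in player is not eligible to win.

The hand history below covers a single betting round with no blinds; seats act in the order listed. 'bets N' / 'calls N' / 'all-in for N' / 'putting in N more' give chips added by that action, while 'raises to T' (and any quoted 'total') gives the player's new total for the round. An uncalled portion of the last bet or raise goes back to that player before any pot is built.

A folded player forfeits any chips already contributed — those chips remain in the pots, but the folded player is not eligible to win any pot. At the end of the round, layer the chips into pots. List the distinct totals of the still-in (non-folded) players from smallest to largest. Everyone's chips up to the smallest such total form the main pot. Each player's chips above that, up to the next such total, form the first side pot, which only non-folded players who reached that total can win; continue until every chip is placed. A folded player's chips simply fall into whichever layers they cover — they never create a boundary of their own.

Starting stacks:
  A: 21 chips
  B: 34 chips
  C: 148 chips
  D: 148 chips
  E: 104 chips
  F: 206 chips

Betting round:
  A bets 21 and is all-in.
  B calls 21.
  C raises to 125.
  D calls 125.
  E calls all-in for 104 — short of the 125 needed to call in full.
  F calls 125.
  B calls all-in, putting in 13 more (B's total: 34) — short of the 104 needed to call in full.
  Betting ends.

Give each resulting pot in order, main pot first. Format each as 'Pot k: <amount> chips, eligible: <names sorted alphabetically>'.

Pot 1: 126 chips, eligible: A, B, C, D, E, F
Pot 2: 65 chips, eligible: B, C, D, E, F
Pot 3: 280 chips, eligible: C, D, E, F
Pot 4: 63 chips, eligible: C, D, F

Derivation:
Contributions: A=21, B=34, C=125, D=125, E=104, F=125
Pot levels (distinct totals of non-folded players): 21, 34, 104, 125
Layer 1-21: 21 each from A, B, C, D, E, F = 21*6 = 126 chips; eligible A, B, C, D, E, F
Layer 22-34: 13 each from B, C, D, E, F = 13*5 = 65 chips; eligible B, C, D, E, F
Layer 35-104: 70 each from C, D, E, F = 70*4 = 280 chips; eligible C, D, E, F
Layer 105-125: 21 each from C, D, F = 21*3 = 63 chips; eligible C, D, F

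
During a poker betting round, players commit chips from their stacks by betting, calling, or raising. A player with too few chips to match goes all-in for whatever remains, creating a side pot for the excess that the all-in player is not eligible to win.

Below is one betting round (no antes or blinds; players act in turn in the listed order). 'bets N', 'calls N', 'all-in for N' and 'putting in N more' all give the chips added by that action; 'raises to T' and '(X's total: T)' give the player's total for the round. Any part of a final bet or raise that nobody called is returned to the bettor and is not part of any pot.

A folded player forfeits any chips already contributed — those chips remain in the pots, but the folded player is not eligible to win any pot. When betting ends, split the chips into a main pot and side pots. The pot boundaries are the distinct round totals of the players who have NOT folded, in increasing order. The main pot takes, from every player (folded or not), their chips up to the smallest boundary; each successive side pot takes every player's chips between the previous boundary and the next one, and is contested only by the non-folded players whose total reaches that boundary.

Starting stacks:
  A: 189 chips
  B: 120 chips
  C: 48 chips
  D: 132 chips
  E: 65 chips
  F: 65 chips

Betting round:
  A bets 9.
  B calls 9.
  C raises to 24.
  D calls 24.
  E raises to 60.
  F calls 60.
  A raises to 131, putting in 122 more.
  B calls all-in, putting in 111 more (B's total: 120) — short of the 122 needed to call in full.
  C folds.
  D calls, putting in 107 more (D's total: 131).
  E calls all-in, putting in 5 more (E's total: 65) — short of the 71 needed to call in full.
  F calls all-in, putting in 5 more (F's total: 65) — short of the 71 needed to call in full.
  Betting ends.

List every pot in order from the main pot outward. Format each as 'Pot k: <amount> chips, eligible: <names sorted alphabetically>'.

Pot 1: 349 chips, eligible: A, B, D, E, F
Pot 2: 165 chips, eligible: A, B, D
Pot 3: 22 chips, eligible: A, D

Derivation:
Contributions: A=131, B=120, C=24, D=131, E=65, F=65
Folded: C
Pot levels (distinct totals of non-folded players): 65, 120, 131
Layer 1-65: A 65 + B 65 + C 24 + D 65 + E 65 + F 65 = 349 chips; eligible A, B, D, E, F
Layer 66-120: 55 each from A, B, D = 55*3 = 165 chips; eligible A, B, D
Layer 121-131: 11 each from A, D = 11*2 = 22 chips; eligible A, D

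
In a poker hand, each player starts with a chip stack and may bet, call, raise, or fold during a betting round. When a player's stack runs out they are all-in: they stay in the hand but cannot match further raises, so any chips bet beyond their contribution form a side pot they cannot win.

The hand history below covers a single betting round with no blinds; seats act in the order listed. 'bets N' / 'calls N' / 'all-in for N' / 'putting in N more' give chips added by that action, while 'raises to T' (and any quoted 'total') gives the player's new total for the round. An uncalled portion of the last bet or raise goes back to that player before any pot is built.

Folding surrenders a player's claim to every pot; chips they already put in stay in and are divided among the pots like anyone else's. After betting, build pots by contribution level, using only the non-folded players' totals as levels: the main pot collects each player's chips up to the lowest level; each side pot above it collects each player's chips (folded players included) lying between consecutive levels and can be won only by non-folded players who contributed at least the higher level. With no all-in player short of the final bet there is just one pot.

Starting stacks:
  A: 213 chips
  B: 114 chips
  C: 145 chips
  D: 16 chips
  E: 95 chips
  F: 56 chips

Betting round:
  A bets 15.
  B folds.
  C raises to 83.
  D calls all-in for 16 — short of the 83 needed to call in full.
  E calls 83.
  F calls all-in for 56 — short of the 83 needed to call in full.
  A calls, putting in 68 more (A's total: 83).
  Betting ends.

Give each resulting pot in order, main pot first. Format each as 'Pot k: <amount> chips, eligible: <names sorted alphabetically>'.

Contributions: A=83, C=83, D=16, E=83, F=56
Folded: B
Pot levels (distinct totals of non-folded players): 16, 56, 83
Layer 1-16: 16 each from A, C, D, E, F = 16*5 = 80 chips; eligible A, C, D, E, F
Layer 17-56: 40 each from A, C, E, F = 40*4 = 160 chips; eligible A, C, E, F
Layer 57-83: 27 each from A, C, E = 27*3 = 81 chips; eligible A, C, E

Pot 1: 80 chips, eligible: A, C, D, E, F
Pot 2: 160 chips, eligible: A, C, E, F
Pot 3: 81 chips, eligible: A, C, E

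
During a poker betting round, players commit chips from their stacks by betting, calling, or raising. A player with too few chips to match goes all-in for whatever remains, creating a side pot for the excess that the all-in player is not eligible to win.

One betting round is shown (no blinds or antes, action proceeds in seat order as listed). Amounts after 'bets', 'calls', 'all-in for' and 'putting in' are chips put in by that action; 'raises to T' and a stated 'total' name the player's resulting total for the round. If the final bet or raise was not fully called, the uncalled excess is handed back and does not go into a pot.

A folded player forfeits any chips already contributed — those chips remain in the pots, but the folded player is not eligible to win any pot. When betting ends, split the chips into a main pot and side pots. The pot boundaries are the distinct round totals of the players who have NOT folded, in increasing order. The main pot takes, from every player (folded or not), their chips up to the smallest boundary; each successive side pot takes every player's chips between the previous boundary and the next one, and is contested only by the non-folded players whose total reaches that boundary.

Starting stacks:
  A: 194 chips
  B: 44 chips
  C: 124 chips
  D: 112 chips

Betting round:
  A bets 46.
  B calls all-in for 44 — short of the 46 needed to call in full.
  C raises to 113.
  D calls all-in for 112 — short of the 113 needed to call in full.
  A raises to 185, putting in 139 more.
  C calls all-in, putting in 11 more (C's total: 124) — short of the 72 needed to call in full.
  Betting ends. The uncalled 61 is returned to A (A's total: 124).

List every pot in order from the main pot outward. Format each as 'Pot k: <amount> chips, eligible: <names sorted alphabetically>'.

Contributions (after 61 returned to A): A=124, B=44, C=124, D=112
Pot levels (distinct totals of non-folded players): 44, 112, 124
Layer 1-44: 44 each from A, B, C, D = 44*4 = 176 chips; eligible A, B, C, D
Layer 45-112: 68 each from A, C, D = 68*3 = 204 chips; eligible A, C, D
Layer 113-124: 12 each from A, C = 12*2 = 24 chips; eligible A, C

Pot 1: 176 chips, eligible: A, B, C, D
Pot 2: 204 chips, eligible: A, C, D
Pot 3: 24 chips, eligible: A, C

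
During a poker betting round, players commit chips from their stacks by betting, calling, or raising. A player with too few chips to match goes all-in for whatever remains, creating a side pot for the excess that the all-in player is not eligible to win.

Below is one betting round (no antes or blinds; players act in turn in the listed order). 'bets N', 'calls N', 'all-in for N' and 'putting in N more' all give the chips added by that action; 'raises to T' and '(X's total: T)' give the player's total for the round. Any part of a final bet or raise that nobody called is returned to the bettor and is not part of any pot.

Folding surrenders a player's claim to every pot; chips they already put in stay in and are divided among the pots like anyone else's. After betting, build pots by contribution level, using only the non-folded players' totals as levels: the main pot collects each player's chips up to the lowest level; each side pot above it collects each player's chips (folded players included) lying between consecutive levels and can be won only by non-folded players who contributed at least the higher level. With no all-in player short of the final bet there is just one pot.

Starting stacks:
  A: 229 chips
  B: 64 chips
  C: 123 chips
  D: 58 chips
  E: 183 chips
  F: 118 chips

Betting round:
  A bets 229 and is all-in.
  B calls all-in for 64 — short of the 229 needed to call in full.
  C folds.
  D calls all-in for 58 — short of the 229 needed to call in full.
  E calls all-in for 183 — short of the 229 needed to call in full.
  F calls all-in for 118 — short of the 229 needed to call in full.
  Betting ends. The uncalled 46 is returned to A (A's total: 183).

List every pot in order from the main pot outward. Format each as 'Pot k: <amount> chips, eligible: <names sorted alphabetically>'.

Pot 1: 290 chips, eligible: A, B, D, E, F
Pot 2: 24 chips, eligible: A, B, E, F
Pot 3: 162 chips, eligible: A, E, F
Pot 4: 130 chips, eligible: A, E

Derivation:
Contributions (after 46 returned to A): A=183, B=64, D=58, E=183, F=118
Folded: C
Pot levels (distinct totals of non-folded players): 58, 64, 118, 183
Layer 1-58: 58 each from A, B, D, E, F = 58*5 = 290 chips; eligible A, B, D, E, F
Layer 59-64: 6 each from A, B, E, F = 6*4 = 24 chips; eligible A, B, E, F
Layer 65-118: 54 each from A, E, F = 54*3 = 162 chips; eligible A, E, F
Layer 119-183: 65 each from A, E = 65*2 = 130 chips; eligible A, E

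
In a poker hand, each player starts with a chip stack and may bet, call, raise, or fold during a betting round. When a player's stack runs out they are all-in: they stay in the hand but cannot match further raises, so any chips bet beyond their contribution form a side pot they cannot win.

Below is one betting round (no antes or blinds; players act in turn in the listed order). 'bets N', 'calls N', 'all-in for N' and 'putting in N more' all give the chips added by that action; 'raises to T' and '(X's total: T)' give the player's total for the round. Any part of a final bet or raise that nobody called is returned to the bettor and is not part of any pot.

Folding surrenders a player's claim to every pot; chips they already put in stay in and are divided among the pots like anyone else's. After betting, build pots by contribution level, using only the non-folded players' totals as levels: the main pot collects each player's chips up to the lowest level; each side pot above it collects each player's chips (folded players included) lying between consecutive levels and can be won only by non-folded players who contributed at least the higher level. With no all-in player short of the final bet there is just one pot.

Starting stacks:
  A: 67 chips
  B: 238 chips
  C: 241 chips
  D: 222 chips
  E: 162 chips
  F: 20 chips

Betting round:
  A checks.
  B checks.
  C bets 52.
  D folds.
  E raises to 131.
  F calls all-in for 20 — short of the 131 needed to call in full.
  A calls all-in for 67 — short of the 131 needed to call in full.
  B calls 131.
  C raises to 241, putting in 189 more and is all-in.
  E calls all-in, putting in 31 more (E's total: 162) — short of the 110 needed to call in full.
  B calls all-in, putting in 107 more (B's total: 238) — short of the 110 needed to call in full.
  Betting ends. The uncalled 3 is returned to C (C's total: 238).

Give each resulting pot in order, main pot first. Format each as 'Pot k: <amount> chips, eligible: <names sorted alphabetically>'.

Pot 1: 100 chips, eligible: A, B, C, E, F
Pot 2: 188 chips, eligible: A, B, C, E
Pot 3: 285 chips, eligible: B, C, E
Pot 4: 152 chips, eligible: B, C

Derivation:
Contributions (after 3 returned to C): A=67, B=238, C=238, E=162, F=20
Folded: D
Pot levels (distinct totals of non-folded players): 20, 67, 162, 238
Layer 1-20: 20 each from A, B, C, E, F = 20*5 = 100 chips; eligible A, B, C, E, F
Layer 21-67: 47 each from A, B, C, E = 47*4 = 188 chips; eligible A, B, C, E
Layer 68-162: 95 each from B, C, E = 95*3 = 285 chips; eligible B, C, E
Layer 163-238: 76 each from B, C = 76*2 = 152 chips; eligible B, C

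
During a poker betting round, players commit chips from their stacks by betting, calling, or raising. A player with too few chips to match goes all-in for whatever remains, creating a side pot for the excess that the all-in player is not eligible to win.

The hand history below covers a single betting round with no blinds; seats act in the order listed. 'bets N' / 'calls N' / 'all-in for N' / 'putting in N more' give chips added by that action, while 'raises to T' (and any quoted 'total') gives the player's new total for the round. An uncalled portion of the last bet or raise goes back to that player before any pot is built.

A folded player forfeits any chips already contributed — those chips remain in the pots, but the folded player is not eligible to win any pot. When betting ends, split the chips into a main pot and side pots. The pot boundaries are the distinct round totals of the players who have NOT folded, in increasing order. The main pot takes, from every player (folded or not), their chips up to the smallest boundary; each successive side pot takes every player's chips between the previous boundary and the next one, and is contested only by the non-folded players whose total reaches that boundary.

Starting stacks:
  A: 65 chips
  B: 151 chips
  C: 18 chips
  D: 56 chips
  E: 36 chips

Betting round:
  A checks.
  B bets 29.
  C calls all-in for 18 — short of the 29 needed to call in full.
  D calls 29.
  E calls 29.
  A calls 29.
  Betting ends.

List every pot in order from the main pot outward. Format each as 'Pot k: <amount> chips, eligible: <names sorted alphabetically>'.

Pot 1: 90 chips, eligible: A, B, C, D, E
Pot 2: 44 chips, eligible: A, B, D, E

Derivation:
Contributions: A=29, B=29, C=18, D=29, E=29
Pot levels (distinct totals of non-folded players): 18, 29
Layer 1-18: 18 each from A, B, C, D, E = 18*5 = 90 chips; eligible A, B, C, D, E
Layer 19-29: 11 each from A, B, D, E = 11*4 = 44 chips; eligible A, B, D, E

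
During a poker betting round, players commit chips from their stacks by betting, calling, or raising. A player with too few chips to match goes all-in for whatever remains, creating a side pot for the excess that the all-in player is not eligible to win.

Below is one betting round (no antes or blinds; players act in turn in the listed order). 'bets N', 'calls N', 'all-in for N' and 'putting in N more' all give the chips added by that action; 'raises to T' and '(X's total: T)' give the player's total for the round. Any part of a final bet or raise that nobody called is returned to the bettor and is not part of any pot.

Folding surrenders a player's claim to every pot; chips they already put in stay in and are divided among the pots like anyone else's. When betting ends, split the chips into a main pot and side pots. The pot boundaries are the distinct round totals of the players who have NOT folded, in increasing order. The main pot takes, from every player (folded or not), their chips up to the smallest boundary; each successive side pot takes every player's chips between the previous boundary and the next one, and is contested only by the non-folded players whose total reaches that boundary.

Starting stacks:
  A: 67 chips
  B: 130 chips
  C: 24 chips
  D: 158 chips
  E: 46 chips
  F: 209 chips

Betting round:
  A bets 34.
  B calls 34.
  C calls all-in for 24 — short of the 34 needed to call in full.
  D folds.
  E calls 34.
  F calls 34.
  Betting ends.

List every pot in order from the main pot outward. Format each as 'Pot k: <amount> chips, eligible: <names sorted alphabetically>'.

Pot 1: 120 chips, eligible: A, B, C, E, F
Pot 2: 40 chips, eligible: A, B, E, F

Derivation:
Contributions: A=34, B=34, C=24, E=34, F=34
Folded: D
Pot levels (distinct totals of non-folded players): 24, 34
Layer 1-24: 24 each from A, B, C, E, F = 24*5 = 120 chips; eligible A, B, C, E, F
Layer 25-34: 10 each from A, B, E, F = 10*4 = 40 chips; eligible A, B, E, F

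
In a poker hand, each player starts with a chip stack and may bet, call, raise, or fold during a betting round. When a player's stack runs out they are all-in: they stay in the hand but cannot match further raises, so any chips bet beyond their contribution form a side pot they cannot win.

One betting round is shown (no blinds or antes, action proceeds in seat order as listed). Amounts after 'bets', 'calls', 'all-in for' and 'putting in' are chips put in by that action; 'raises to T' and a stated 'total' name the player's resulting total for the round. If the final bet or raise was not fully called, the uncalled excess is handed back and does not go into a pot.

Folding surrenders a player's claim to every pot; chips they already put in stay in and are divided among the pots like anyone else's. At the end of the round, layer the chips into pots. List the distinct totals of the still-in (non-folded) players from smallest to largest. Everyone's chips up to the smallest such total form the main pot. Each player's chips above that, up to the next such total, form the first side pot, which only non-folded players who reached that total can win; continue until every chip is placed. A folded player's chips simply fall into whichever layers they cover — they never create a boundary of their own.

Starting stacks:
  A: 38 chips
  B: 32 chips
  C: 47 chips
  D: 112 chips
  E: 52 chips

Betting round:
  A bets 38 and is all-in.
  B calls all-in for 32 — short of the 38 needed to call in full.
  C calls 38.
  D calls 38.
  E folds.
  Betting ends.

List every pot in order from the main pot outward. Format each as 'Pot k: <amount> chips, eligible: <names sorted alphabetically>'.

Contributions: A=38, B=32, C=38, D=38
Folded: E
Pot levels (distinct totals of non-folded players): 32, 38
Layer 1-32: 32 each from A, B, C, D = 32*4 = 128 chips; eligible A, B, C, D
Layer 33-38: 6 each from A, C, D = 6*3 = 18 chips; eligible A, C, D

Pot 1: 128 chips, eligible: A, B, C, D
Pot 2: 18 chips, eligible: A, C, D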